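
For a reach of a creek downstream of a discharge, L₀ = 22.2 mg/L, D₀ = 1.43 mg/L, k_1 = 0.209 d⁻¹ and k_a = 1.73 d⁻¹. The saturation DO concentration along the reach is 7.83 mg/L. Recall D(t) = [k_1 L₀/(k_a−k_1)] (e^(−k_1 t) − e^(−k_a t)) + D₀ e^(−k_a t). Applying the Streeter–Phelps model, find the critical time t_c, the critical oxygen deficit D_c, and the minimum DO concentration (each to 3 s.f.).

t_c ≈ 0.974 d; D_c ≈ 2.19 mg/L; min DO ≈ 5.64 mg/L

t_c = [1/(k_a−k_1)] ln[(k_a/k_1)(1 − D₀(k_a−k_1)/(k_1 L₀))]
= [1/(1.73−0.209)] ln[(1.73/0.209)(1 − 1.43×1.521/(0.209×22.2))]
= (1/1.521) ln[8.278 × 0.5312] = 0.6575 × ln(4.397) = 0.6575 × 1.481 = 0.9737 d.
L(t_c) = L₀ e^(−k_1 t_c) = 22.2 × 0.8159 = 18.11 mg/L, and at the critical point k_a D_c = k_1 L, so D_c = (0.209/1.73) × 18.11 = 2.188 mg/L.
Minimum DO = C_s − D_c = 7.83 − 2.188 = 5.642 mg/L.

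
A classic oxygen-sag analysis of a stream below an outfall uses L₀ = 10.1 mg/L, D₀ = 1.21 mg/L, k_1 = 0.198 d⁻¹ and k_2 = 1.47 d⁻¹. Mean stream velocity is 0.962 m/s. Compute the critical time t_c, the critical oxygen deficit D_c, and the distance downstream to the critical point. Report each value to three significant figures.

t_c ≈ 0.422 d; D_c ≈ 1.25 mg/L; x_c ≈ 35.1 km

t_c = [1/(k_2−k_1)] ln[(k_2/k_1)(1 − D₀(k_2−k_1)/(k_1 L₀))]
= [1/(1.47−0.198)] ln[(1.47/0.198)(1 − 1.21×1.272/(0.198×10.1))]
= (1/1.272) ln[7.424 × 0.2304] = 0.7862 × ln(1.710) = 0.7862 × 0.5367 = 0.4219 d.
L(t_c) = L₀ e^(−k_1 t_c) = 10.1 × 0.9199 = 9.291 mg/L, and at the critical point k_2 D_c = k_1 L, so D_c = (0.198/1.47) × 9.291 = 1.251 mg/L.
x_c = v t_c = 0.962 m/s × 0.4219 d × 86400 s/d = 35070 m ≈ 35.1 km.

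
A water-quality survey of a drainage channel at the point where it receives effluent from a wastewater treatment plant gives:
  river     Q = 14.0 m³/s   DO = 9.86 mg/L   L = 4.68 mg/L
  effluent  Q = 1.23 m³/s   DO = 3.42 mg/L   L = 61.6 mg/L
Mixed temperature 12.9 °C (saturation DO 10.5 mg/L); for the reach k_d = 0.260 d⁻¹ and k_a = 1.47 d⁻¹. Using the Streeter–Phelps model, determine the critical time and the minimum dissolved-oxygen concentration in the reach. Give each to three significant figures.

t_c ≈ 0.711 d; minimum DO ≈ 9.14 mg/L

Mixed DO = (14.0×9.86 + 1.23×3.42)/(14.0+1.23) = 142.2/15.23 = 9.340 mg/L.
Mixed L₀ = (14.0×4.68 + 1.23×61.6)/(15.23) = 141.3/15.23 = 9.277 mg/L.
Initial deficit D₀ = C_s − DO₀ = 10.5 − 9.340 = 1.160 mg/L.
t_c = (1/1.210) ln[(1.47/0.260)(1 − 1.160×1.210/(0.260×9.277))] = 0.8264 × ln(2.363) = 0.7108 d.
D_c = (0.260/1.47) × 9.277 × e^(−0.260×0.7108) = 0.1769 × 9.277 × 0.8313 = 1.364 mg/L.
Minimum DO = 10.5 − 1.364 = 9.136 mg/L.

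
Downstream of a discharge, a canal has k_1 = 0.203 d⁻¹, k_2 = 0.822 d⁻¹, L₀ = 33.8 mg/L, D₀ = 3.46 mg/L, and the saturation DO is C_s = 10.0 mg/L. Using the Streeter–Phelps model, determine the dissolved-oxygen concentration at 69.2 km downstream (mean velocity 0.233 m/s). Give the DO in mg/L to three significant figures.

Travel time t = x/v = 69.2 km / (0.233 m/s) = 69200 m / 0.233 m/s = 297000 s = 3.437 d.
k_1 L₀/(k_2−k_1) = 0.203×33.8/(0.822−0.203) = 6.861/0.6190 = 11.08 mg/L.
e^(−k_1 t) = e^(−0.203×3.437) = 0.4977; e^(−k_2 t) = e^(−0.822×3.437) = 0.05927.
D = 11.08 × (0.4977 − 0.05927) + 3.46 × 0.05927 = 4.860 + 0.2051 = 5.065 mg/L.
DO = C_s − D = 10.0 − 5.065 = 4.935 mg/L.

DO ≈ 4.94 mg/L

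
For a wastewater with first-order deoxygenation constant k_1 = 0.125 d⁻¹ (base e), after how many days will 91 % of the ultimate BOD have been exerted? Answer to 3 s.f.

y/L₀ = 1 − e^(−k_1 t) = 0.91 ⇒ e^(−k_1 t) = 0.0900
t = −ln(0.0900) / 0.125 = 2.408 / 0.125 = 19.26 d.

t ≈ 19.3 d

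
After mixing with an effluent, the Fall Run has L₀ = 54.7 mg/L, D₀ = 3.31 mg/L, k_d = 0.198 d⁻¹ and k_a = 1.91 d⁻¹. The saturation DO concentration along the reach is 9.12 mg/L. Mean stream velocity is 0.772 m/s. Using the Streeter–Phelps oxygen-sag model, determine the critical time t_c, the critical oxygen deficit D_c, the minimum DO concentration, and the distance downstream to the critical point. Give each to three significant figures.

t_c ≈ 0.891 d; D_c ≈ 4.75 mg/L; min DO ≈ 4.37 mg/L; x_c ≈ 59.5 km

At the critical point dD/dt = 0, so k_d L₀ e^(−k_d t) = k_a D. Substituting D(t) from the Streeter–Phelps equation and solving for t gives
t_c = ln[(k_a/k_d)(1 − D₀(k_a−k_d)/(k_d L₀))] / (k_a−k_d).
Here k_a−k_d = 1.712 d⁻¹ and 1 − D₀(k_a−k_d)/(k_d L₀) = 1 − 3.31×1.712/(0.198×54.7) = 0.4768, so
t_c = ln(9.646 × 0.4768) / 1.712 = 1.526 / 1.712 = 0.8913 d.
D_c = (k_d/k_a) L₀ e^(−k_d t_c) = (0.198/1.91) × 54.7 × e^(−0.198×0.8913) = 0.1037 × 54.7 × 0.8382 = 4.753 mg/L.
Minimum DO = C_s − D_c = 9.12 − 4.753 = 4.367 mg/L.
x_c = v t_c = 0.772 m/s × 0.8913 d × 86400 s/d = 59450 m ≈ 59.5 km.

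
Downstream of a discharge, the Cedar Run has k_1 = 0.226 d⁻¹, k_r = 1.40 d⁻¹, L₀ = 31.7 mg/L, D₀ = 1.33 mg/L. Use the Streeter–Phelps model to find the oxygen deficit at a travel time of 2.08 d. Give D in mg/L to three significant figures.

k_1 L₀/(k_r−k_1) = 0.226×31.7/(1.40−0.226) = 7.164/1.174 = 6.102 mg/L.
e^(−k_1 t) = e^(−0.226×2.080) = 0.6250; e^(−k_r t) = e^(−1.40×2.080) = 0.05437.
D = 6.102 × (0.6250 − 0.05437) + 1.33 × 0.05437 = 3.482 + 0.07231 = 3.554 mg/L.

D ≈ 3.55 mg/L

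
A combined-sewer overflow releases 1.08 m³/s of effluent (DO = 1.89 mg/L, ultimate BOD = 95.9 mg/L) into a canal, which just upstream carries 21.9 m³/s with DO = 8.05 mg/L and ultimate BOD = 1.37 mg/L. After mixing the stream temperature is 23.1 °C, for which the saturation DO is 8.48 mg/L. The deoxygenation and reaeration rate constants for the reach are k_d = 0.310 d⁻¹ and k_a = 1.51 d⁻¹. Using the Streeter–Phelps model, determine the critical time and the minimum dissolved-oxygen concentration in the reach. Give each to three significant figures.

Mixed DO = (21.9×8.05 + 1.08×1.89)/(21.9+1.08) = 178.3/22.98 = 7.760 mg/L.
Mixed L₀ = (21.9×1.37 + 1.08×95.9)/(22.98) = 133.6/22.98 = 5.813 mg/L.
Initial deficit D₀ = C_s − DO₀ = 8.48 − 7.760 = 0.7195 mg/L.
t_c = (1/1.200) ln[(1.51/0.310)(1 − 0.7195×1.200/(0.310×5.813))] = 0.8333 × ln(2.537) = 0.7758 d.
D_c = (0.310/1.51) × 5.813 × e^(−0.310×0.7758) = 0.2053 × 5.813 × 0.7862 = 0.9382 mg/L.
Minimum DO = 8.48 − 0.9382 = 7.542 mg/L.

t_c ≈ 0.776 d; minimum DO ≈ 7.54 mg/L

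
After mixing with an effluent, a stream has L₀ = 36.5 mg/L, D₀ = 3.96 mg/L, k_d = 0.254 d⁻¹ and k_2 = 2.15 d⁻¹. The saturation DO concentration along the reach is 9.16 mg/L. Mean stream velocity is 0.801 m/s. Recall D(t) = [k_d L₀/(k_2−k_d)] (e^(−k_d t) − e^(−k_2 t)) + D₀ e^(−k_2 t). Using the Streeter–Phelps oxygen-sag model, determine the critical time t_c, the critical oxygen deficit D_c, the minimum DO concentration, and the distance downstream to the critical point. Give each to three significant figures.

t_c = [1/(k_2−k_d)] ln[(k_2/k_d)(1 − D₀(k_2−k_d)/(k_d L₀))]
= [1/(2.15−0.254)] ln[(2.15/0.254)(1 − 3.96×1.896/(0.254×36.5))]
= (1/1.896) ln[8.465 × 0.1901] = 0.5274 × ln(1.610) = 0.5274 × 0.4759 = 0.2510 d.
L(t_c) = L₀ e^(−k_d t_c) = 36.5 × 0.9382 = 34.25 mg/L, and at the critical point k_2 D_c = k_d L, so D_c = (0.254/2.15) × 34.25 = 4.046 mg/L.
Minimum DO = C_s − D_c = 9.16 − 4.046 = 5.114 mg/L.
x_c = v t_c = 0.801 m/s × 0.2510 d × 86400 s/d = 17370 m ≈ 17.4 km.

t_c ≈ 0.251 d; D_c ≈ 4.05 mg/L; min DO ≈ 5.11 mg/L; x_c ≈ 17.4 km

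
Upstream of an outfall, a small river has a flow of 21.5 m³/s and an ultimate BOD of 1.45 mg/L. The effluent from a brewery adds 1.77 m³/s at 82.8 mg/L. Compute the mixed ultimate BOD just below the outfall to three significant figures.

7.64 mg/L

Flow-weighted mixing: C = (Q_r C_r + Q_w C_w)/(Q_r + Q_w)
= (21.5×1.45 + 1.77×82.8)/(21.5 + 1.77) = 177.7/23.27 = 7.638 mg/L.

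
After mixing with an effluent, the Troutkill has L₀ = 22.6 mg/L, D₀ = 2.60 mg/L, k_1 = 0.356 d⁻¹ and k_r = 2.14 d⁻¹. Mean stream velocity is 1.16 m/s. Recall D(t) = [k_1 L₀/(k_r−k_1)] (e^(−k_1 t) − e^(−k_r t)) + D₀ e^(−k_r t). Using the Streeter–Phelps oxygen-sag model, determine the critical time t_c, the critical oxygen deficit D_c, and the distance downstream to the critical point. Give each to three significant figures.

At the critical point dD/dt = 0, so k_1 L₀ e^(−k_1 t) = k_r D. Substituting D(t) from the Streeter–Phelps equation and solving for t gives
t_c = ln[(k_r/k_1)(1 − D₀(k_r−k_1)/(k_1 L₀))] / (k_r−k_1).
Here k_r−k_1 = 1.784 d⁻¹ and 1 − D₀(k_r−k_1)/(k_1 L₀) = 1 − 2.60×1.784/(0.356×22.6) = 0.4235, so
t_c = ln(6.011 × 0.4235) / 1.784 = 0.9344 / 1.784 = 0.5238 d.
L(t_c) = L₀ e^(−k_1 t_c) = 22.6 × 0.8299 = 18.76 mg/L, and at the critical point k_r D_c = k_1 L, so D_c = (0.356/2.14) × 18.76 = 3.120 mg/L.
x_c = v t_c = 1.16 m/s × 0.5238 d × 86400 s/d = 52490 m ≈ 52.5 km.

t_c ≈ 0.524 d; D_c ≈ 3.12 mg/L; x_c ≈ 52.5 km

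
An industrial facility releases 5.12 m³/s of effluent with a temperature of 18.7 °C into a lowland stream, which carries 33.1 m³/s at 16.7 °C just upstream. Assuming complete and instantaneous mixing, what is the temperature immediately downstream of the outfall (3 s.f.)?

Flow-weighted mixing: C = (Q_r C_r + Q_w C_w)/(Q_r + Q_w)
= (33.1×16.7 + 5.12×18.7)/(33.1 + 5.12) = 648.5/38.22 = 16.97 °C.

17.0 °C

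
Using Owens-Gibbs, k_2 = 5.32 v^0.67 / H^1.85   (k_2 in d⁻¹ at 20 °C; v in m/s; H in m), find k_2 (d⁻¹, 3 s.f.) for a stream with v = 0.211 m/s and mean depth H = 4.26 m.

k_2 = 5.32 × 0.211^0.67 / 4.26^1.85 = 5.32 × 0.3526 / 14.60 = 0.1285 d⁻¹.

k_2 ≈ 0.128 d⁻¹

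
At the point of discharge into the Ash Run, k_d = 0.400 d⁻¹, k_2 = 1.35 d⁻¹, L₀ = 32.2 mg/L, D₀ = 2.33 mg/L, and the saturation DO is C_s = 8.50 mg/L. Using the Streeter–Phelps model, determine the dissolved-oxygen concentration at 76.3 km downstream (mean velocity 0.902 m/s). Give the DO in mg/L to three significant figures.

DO ≈ 2.33 mg/L

Travel time t = x/v = 76.3 km / (0.902 m/s) = 76300 m / 0.902 m/s = 84590 s = 0.9790 d.
k_d L₀/(k_2−k_d) = 0.400×32.2/(1.35−0.400) = 12.88/0.9500 = 13.56 mg/L.
e^(−k_d t) = e^(−0.400×0.9790) = 0.6760; e^(−k_2 t) = e^(−1.35×0.9790) = 0.2667.
D = 13.56 × (0.6760 − 0.2667) + 2.33 × 0.2667 = 5.549 + 0.6214 = 6.170 mg/L.
DO = C_s − D = 8.50 − 6.170 = 2.330 mg/L.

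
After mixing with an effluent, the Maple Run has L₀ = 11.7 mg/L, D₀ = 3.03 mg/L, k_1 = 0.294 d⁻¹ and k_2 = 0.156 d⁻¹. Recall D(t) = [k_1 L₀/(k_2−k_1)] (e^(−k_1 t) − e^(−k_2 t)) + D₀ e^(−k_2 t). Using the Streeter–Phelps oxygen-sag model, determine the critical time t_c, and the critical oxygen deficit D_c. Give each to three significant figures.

t_c ≈ 3.76 d; D_c ≈ 7.30 mg/L

At the critical point dD/dt = 0, so k_1 L₀ e^(−k_1 t) = k_2 D. Substituting D(t) from the Streeter–Phelps equation and solving for t gives
t_c = ln[(k_2/k_1)(1 − D₀(k_2−k_1)/(k_1 L₀))] / (k_2−k_1).
Here k_2−k_1 = -0.1380 d⁻¹ and 1 − D₀(k_2−k_1)/(k_1 L₀) = 1 − 3.03×-0.1380/(0.294×11.7) = 1.122, so
t_c = ln(0.5306 × 1.122) / -0.1380 = -0.5190 / -0.1380 = 3.761 d.
L(t_c) = L₀ e^(−k_1 t_c) = 11.7 × 0.3310 = 3.872 mg/L, and at the critical point k_2 D_c = k_1 L, so D_c = (0.294/0.156) × 3.872 = 7.298 mg/L.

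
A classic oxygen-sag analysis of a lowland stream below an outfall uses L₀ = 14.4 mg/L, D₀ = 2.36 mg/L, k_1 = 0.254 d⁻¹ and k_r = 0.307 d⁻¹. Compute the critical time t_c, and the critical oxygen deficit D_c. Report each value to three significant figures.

t_c ≈ 2.92 d; D_c ≈ 5.68 mg/L

t_c = [1/(k_r−k_1)] ln[(k_r/k_1)(1 − D₀(k_r−k_1)/(k_1 L₀))]
= [1/(0.307−0.254)] ln[(0.307/0.254)(1 − 2.36×0.05300/(0.254×14.4))]
= (1/0.05300) ln[1.209 × 0.9658] = 18.87 × ln(1.167) = 18.87 × 0.1547 = 2.919 d.
L(t_c) = L₀ e^(−k_1 t_c) = 14.4 × 0.4764 = 6.860 mg/L, and at the critical point k_r D_c = k_1 L, so D_c = (0.254/0.307) × 6.860 = 5.676 mg/L.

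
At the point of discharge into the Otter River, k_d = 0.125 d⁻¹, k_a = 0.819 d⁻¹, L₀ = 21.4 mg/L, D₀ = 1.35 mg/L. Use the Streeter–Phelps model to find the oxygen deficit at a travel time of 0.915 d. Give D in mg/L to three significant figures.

k_d L₀/(k_a−k_d) = 0.125×21.4/(0.819−0.125) = 2.675/0.6940 = 3.854 mg/L.
e^(−k_d t) = e^(−0.125×0.9150) = 0.8919; e^(−k_a t) = e^(−0.819×0.9150) = 0.4727.
D = 3.854 × (0.8919 − 0.4727) + 1.35 × 0.4727 = 1.616 + 0.6381 = 2.254 mg/L.

D ≈ 2.25 mg/L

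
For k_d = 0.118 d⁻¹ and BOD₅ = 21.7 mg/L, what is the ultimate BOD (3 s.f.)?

BOD₅ = L₀(1 − e^(−5k_d)) ⇒ L₀ = BOD₅ / (1 − e^(−5×0.118))
= 21.7 / (1 − 0.5543) = 21.7 / 0.4457 = 48.69 mg/L.

L₀ ≈ 48.7 mg/L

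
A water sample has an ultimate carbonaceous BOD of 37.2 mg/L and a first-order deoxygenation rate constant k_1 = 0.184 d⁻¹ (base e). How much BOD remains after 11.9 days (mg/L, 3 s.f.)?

L_t = L₀ e^(−k_1 t) = 37.2 × e^(−0.184×11.9) = 37.2 × 0.1120 = 4.165 mg/L.

L ≈ 4.16 mg/L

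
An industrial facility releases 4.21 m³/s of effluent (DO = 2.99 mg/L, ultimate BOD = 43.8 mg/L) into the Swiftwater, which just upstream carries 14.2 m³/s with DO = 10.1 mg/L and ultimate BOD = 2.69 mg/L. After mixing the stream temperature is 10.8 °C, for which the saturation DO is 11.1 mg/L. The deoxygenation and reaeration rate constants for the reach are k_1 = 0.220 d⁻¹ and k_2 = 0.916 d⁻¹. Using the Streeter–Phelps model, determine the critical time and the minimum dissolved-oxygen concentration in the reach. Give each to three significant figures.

t_c ≈ 0.380 d; minimum DO ≈ 8.43 mg/L

Mixed DO = (14.2×10.1 + 4.21×2.99)/(14.2+4.21) = 156.0/18.41 = 8.474 mg/L.
Mixed L₀ = (14.2×2.69 + 4.21×43.8)/(18.41) = 222.6/18.41 = 12.09 mg/L.
Initial deficit D₀ = C_s − DO₀ = 11.1 − 8.474 = 2.626 mg/L.
t_c = (1/0.6960) ln[(0.916/0.220)(1 − 2.626×0.6960/(0.220×12.09))] = 1.437 × ln(1.303) = 0.3802 d.
D_c = (0.220/0.916) × 12.09 × e^(−0.220×0.3802) = 0.2402 × 12.09 × 0.9198 = 2.671 mg/L.
Minimum DO = 11.1 − 2.671 = 8.429 mg/L.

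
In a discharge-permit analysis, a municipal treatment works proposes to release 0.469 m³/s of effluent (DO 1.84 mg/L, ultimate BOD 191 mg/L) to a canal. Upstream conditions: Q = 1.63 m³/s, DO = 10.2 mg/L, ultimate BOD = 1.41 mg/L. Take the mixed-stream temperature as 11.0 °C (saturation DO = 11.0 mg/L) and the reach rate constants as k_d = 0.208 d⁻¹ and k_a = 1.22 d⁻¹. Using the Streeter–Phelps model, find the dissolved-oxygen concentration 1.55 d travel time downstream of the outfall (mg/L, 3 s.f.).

DO ≈ 5.44 mg/L

Mixed DO = (1.63×10.2 + 0.469×1.84)/(1.63+0.469) = 17.49/2.099 = 8.332 mg/L.
Mixed L₀ = (1.63×1.41 + 0.469×191)/(2.099) = 91.88/2.099 = 43.77 mg/L.
Initial deficit D₀ = C_s − DO₀ = 11.0 − 8.332 = 2.668 mg/L.
D(1.55) = [0.208×43.77/(1.22−0.208)](e^(−0.208×1.55) − e^(−1.22×1.55)) + 2.668 e^(−1.22×1.55)
= 8.997 × (0.7244 − 0.1509) + 2.668 × 0.1509 = 5.562 mg/L.
DO = 11.0 − 5.562 = 5.438 mg/L.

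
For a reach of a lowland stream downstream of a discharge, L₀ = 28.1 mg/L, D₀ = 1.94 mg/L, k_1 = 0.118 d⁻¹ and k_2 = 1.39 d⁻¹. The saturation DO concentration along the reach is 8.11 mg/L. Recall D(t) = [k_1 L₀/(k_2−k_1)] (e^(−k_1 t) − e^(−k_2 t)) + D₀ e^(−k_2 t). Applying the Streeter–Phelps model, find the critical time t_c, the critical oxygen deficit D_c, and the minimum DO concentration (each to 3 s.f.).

t_c ≈ 0.867 d; D_c ≈ 2.15 mg/L; min DO ≈ 5.96 mg/L

t_c = [1/(k_2−k_1)] ln[(k_2/k_1)(1 − D₀(k_2−k_1)/(k_1 L₀))]
= [1/(1.39−0.118)] ln[(1.39/0.118)(1 − 1.94×1.272/(0.118×28.1))]
= (1/1.272) ln[11.78 × 0.2558] = 0.7862 × ln(3.013) = 0.7862 × 1.103 = 0.8671 d.
D_c = (k_1/k_2) L₀ e^(−k_1 t_c) = (0.118/1.39) × 28.1 × e^(−0.118×0.8671) = 0.08489 × 28.1 × 0.9027 = 2.153 mg/L.
Minimum DO = C_s − D_c = 8.11 − 2.153 = 5.957 mg/L.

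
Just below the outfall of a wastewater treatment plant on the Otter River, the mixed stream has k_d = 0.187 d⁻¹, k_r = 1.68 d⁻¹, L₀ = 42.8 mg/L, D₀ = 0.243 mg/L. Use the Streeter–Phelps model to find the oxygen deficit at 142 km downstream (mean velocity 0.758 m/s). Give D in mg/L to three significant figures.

Travel time t = x/v = 142 km / (0.758 m/s) = 142000 m / 0.758 m/s = 187300 s = 2.168 d.
k_d L₀/(k_r−k_d) = 0.187×42.8/(1.68−0.187) = 8.004/1.493 = 5.361 mg/L.
e^(−k_d t) = e^(−0.187×2.168) = 0.6667; e^(−k_r t) = e^(−1.68×2.168) = 0.02618.
D = 5.361 × (0.6667 − 0.02618) + 0.243 × 0.02618 = 3.433 + 0.006363 = 3.440 mg/L.

D ≈ 3.44 mg/L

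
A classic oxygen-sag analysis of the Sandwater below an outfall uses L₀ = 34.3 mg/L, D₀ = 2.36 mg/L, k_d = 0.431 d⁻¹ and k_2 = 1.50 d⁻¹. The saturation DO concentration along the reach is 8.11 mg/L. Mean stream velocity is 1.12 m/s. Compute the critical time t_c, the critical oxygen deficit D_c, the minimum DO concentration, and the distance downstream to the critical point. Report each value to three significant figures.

t_c ≈ 0.992 d; D_c ≈ 6.43 mg/L; min DO ≈ 1.68 mg/L; x_c ≈ 96.0 km

At the critical point dD/dt = 0, so k_d L₀ e^(−k_d t) = k_2 D. Substituting D(t) from the Streeter–Phelps equation and solving for t gives
t_c = ln[(k_2/k_d)(1 − D₀(k_2−k_d)/(k_d L₀))] / (k_2−k_d).
Here k_2−k_d = 1.069 d⁻¹ and 1 − D₀(k_2−k_d)/(k_d L₀) = 1 − 2.36×1.069/(0.431×34.3) = 0.8293, so
t_c = ln(3.480 × 0.8293) / 1.069 = 1.060 / 1.069 = 0.9916 d.
L(t_c) = L₀ e^(−k_d t_c) = 34.3 × 0.6522 = 22.37 mg/L, and at the critical point k_2 D_c = k_d L, so D_c = (0.431/1.50) × 22.37 = 6.428 mg/L.
Minimum DO = C_s − D_c = 8.11 − 6.428 = 1.682 mg/L.
x_c = v t_c = 1.12 m/s × 0.9916 d × 86400 s/d = 95950 m ≈ 96.0 km.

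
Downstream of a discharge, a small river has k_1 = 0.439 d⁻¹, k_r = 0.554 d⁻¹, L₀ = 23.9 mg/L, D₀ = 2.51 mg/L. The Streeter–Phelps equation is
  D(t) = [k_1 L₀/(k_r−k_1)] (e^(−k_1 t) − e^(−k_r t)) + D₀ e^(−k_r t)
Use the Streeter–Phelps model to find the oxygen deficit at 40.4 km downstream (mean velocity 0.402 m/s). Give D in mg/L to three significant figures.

D ≈ 8.17 mg/L

Travel time t = x/v = 40.4 km / (0.402 m/s) = 40400 m / 0.402 m/s = 100500 s = 1.163 d.
k_1 L₀/(k_r−k_1) = 0.439×23.9/(0.554−0.439) = 10.49/0.1150 = 91.24 mg/L.
e^(−k_1 t) = e^(−0.439×1.163) = 0.6001; e^(−k_r t) = e^(−0.554×1.163) = 0.5250.
D = 91.24 × (0.6001 − 0.5250) + 2.51 × 0.5250 = 6.855 + 1.318 = 8.173 mg/L.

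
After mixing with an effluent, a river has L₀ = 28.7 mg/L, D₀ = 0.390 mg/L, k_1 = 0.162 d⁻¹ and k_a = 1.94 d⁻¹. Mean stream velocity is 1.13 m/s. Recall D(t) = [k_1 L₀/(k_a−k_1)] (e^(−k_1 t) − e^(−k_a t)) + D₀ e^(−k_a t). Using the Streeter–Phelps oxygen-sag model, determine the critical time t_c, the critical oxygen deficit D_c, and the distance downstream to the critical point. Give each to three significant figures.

t_c = [1/(k_a−k_1)] ln[(k_a/k_1)(1 − D₀(k_a−k_1)/(k_1 L₀))]
= [1/(1.94−0.162)] ln[(1.94/0.162)(1 − 0.390×1.778/(0.162×28.7))]
= (1/1.778) ln[11.98 × 0.8509] = 0.5624 × ln(10.19) = 0.5624 × 2.321 = 1.306 d.
D_c = (k_1/k_a) L₀ e^(−k_1 t_c) = (0.162/1.94) × 28.7 × e^(−0.162×1.306) = 0.08351 × 28.7 × 0.8094 = 1.940 mg/L.
x_c = v t_c = 1.13 m/s × 1.306 d × 86400 s/d = 127500 m ≈ 127 km.

t_c ≈ 1.31 d; D_c ≈ 1.94 mg/L; x_c ≈ 127 km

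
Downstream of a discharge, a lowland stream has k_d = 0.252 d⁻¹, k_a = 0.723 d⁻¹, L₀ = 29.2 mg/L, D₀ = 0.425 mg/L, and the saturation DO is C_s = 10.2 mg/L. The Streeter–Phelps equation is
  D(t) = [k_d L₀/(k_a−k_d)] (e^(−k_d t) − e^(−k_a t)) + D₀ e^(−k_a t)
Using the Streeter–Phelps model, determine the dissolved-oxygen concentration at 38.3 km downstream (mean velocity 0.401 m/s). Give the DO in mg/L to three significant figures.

Travel time t = x/v = 38.3 km / (0.401 m/s) = 38300 m / 0.401 m/s = 95510 s = 1.105 d.
k_d L₀/(k_a−k_d) = 0.252×29.2/(0.723−0.252) = 7.358/0.4710 = 15.62 mg/L.
e^(−k_d t) = e^(−0.252×1.105) = 0.7569; e^(−k_a t) = e^(−0.723×1.105) = 0.4497.
D = 15.62 × (0.7569 − 0.4497) + 0.425 × 0.4497 = 4.799 + 0.1911 = 4.990 mg/L.
DO = C_s − D = 10.2 − 4.990 = 5.210 mg/L.

DO ≈ 5.21 mg/L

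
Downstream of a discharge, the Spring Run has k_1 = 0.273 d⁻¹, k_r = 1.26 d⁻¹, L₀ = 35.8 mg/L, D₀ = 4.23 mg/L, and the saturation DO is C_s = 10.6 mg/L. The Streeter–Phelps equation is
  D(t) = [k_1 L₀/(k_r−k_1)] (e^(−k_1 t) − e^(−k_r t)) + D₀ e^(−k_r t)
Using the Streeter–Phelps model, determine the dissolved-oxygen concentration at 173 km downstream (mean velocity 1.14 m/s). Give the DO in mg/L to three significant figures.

DO ≈ 5.09 mg/L

Travel time t = x/v = 173 km / (1.14 m/s) = 173000 m / 1.14 m/s = 151800 s = 1.756 d.
k_1 L₀/(k_r−k_1) = 0.273×35.8/(1.26−0.273) = 9.773/0.9870 = 9.902 mg/L.
e^(−k_1 t) = e^(−0.273×1.756) = 0.6191; e^(−k_r t) = e^(−1.26×1.756) = 0.1094.
D = 9.902 × (0.6191 − 0.1094) + 4.23 × 0.1094 = 5.047 + 0.4626 = 5.510 mg/L.
DO = C_s − D = 10.6 − 5.510 = 5.090 mg/L.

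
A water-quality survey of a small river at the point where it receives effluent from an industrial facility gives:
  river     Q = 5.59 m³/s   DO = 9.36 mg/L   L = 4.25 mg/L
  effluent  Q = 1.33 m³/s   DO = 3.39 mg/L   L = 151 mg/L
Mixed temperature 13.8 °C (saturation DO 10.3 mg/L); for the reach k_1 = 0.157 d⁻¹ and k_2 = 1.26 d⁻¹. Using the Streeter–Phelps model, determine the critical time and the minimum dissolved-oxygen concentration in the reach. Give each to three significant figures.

Mixed DO = (5.59×9.36 + 1.33×3.39)/(5.59+1.33) = 56.83/6.920 = 8.213 mg/L.
Mixed L₀ = (5.59×4.25 + 1.33×151)/(6.920) = 224.6/6.920 = 32.45 mg/L.
Initial deficit D₀ = C_s − DO₀ = 10.3 − 8.213 = 2.087 mg/L.
t_c = (1/1.103) ln[(1.26/0.157)(1 − 2.087×1.103/(0.157×32.45))] = 0.9066 × ln(4.399) = 1.343 d.
D_c = (0.157/1.26) × 32.45 × e^(−0.157×1.343) = 0.1246 × 32.45 × 0.8099 = 3.275 mg/L.
Minimum DO = 10.3 − 3.275 = 7.025 mg/L.

t_c ≈ 1.34 d; minimum DO ≈ 7.02 mg/L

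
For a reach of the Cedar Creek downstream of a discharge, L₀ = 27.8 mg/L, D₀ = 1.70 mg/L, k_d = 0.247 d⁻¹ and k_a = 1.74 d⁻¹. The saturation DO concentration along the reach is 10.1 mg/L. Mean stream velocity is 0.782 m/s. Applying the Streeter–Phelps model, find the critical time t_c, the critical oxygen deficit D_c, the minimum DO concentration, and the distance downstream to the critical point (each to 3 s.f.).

t_c = [1/(k_a−k_d)] ln[(k_a/k_d)(1 − D₀(k_a−k_d)/(k_d L₀))]
= [1/(1.74−0.247)] ln[(1.74/0.247)(1 − 1.70×1.493/(0.247×27.8))]
= (1/1.493) ln[7.045 × 0.6304] = 0.6698 × ln(4.441) = 0.6698 × 1.491 = 0.9985 d.
D_c = (k_d/k_a) L₀ e^(−k_d t_c) = (0.247/1.74) × 27.8 × e^(−0.247×0.9985) = 0.1420 × 27.8 × 0.7814 = 3.084 mg/L.
Minimum DO = C_s − D_c = 10.1 − 3.084 = 7.016 mg/L.
x_c = v t_c = 0.782 m/s × 0.9985 d × 86400 s/d = 67470 m ≈ 67.5 km.

t_c ≈ 0.999 d; D_c ≈ 3.08 mg/L; min DO ≈ 7.02 mg/L; x_c ≈ 67.5 km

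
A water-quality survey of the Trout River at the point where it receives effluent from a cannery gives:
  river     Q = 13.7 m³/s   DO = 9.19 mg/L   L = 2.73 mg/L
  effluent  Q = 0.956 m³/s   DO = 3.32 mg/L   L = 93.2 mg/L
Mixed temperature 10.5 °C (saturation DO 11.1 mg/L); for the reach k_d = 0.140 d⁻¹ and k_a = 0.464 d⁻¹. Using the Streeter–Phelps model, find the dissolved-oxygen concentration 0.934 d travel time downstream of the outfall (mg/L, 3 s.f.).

Mixed DO = (13.7×9.19 + 0.956×3.32)/(13.7+0.956) = 129.1/14.66 = 8.807 mg/L.
Mixed L₀ = (13.7×2.73 + 0.956×93.2)/(14.66) = 126.5/14.66 = 8.631 mg/L.
Initial deficit D₀ = C_s − DO₀ = 11.1 − 8.807 = 2.293 mg/L.
D(0.934) = [0.140×8.631/(0.464−0.140)](e^(−0.140×0.934) − e^(−0.464×0.934)) + 2.293 e^(−0.464×0.934)
= 3.730 × (0.8774 − 0.6483) + 2.293 × 0.6483 = 2.341 mg/L.
DO = 11.1 − 2.341 = 8.759 mg/L.

DO ≈ 8.76 mg/L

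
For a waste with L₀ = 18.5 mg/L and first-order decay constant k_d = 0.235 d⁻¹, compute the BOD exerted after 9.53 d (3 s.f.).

y_t = L₀(1 − e^(−k_d t)) = 18.5 × (1 − e^(−0.235×9.53))
= 18.5 × (1 − 0.1065) = 18.5 × 0.8935 = 16.53 mg/L.

y ≈ 16.5 mg/L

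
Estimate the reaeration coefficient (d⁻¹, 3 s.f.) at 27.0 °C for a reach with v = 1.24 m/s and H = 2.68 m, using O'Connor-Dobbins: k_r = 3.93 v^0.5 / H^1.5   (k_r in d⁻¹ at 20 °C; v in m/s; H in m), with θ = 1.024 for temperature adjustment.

k_r ≈ 1.18 d⁻¹

k_r(20) = 3.93 × 1.24^0.5 / 2.68^1.5 = 3.93 × 1.114 / 4.387 = 0.9975 d⁻¹.
k_r(27.0) = 0.9975 × 1.024^(27.0−20) = 0.9975 × 1.181 = 1.178 d⁻¹.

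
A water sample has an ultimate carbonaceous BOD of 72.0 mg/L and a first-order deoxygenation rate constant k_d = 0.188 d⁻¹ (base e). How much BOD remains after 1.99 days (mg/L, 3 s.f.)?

L ≈ 49.5 mg/L

L_t = L₀ e^(−k_d t) = 72.0 × e^(−0.188×1.99) = 72.0 × 0.6879 = 49.53 mg/L.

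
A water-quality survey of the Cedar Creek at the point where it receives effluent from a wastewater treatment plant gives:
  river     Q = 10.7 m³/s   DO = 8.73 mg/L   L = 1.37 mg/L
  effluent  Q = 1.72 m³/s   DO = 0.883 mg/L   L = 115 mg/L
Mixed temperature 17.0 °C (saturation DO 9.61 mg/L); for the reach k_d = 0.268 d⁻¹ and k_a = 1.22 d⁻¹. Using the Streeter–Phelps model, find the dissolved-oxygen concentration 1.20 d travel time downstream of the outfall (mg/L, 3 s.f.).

DO ≈ 6.78 mg/L

Mixed DO = (10.7×8.73 + 1.72×0.883)/(10.7+1.72) = 94.93/12.42 = 7.643 mg/L.
Mixed L₀ = (10.7×1.37 + 1.72×115)/(12.42) = 212.5/12.42 = 17.11 mg/L.
Initial deficit D₀ = C_s − DO₀ = 9.61 − 7.643 = 1.967 mg/L.
D(1.20) = [0.268×17.11/(1.22−0.268)](e^(−0.268×1.20) − e^(−1.22×1.20)) + 1.967 e^(−1.22×1.20)
= 4.816 × (0.7250 − 0.2313) + 1.967 × 0.2313 = 2.832 mg/L.
DO = 9.61 − 2.832 = 6.778 mg/L.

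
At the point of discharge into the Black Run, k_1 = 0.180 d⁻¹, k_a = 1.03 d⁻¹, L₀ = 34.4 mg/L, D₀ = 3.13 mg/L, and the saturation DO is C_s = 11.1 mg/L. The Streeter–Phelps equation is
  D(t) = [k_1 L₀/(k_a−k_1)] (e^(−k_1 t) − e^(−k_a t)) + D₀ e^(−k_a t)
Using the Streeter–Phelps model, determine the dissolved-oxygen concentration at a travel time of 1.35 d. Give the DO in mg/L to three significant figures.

DO ≈ 6.42 mg/L

k_1 L₀/(k_a−k_1) = 0.180×34.4/(1.03−0.180) = 6.192/0.8500 = 7.285 mg/L.
e^(−k_1 t) = e^(−0.180×1.350) = 0.7843; e^(−k_a t) = e^(−1.03×1.350) = 0.2490.
D = 7.285 × (0.7843 − 0.2490) + 3.13 × 0.2490 = 3.900 + 0.7792 = 4.679 mg/L.
DO = C_s − D = 11.1 − 4.679 = 6.421 mg/L.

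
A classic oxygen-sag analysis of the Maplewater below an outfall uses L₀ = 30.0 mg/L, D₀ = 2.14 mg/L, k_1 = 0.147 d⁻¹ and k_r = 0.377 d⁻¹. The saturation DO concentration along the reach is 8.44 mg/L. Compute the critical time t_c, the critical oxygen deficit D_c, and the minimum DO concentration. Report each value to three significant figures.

t_c ≈ 3.58 d; D_c ≈ 6.91 mg/L; min DO ≈ 1.53 mg/L

t_c = [1/(k_r−k_1)] ln[(k_r/k_1)(1 − D₀(k_r−k_1)/(k_1 L₀))]
= [1/(0.377−0.147)] ln[(0.377/0.147)(1 − 2.14×0.2300/(0.147×30.0))]
= (1/0.2300) ln[2.565 × 0.8884] = 4.348 × ln(2.278) = 4.348 × 0.8235 = 3.580 d.
D_c = (k_1/k_r) L₀ e^(−k_1 t_c) = (0.147/0.377) × 30.0 × e^(−0.147×3.580) = 0.3899 × 30.0 × 0.5908 = 6.911 mg/L.
Minimum DO = C_s − D_c = 8.44 − 6.911 = 1.529 mg/L.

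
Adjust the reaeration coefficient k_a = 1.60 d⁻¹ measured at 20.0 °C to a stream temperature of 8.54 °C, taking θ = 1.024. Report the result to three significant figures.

k_a(T₂) = k_a(T₁) · θ^(T₂−T₁) = 1.60 × 1.024^(8.54−20.0)
= 1.60 × 1.024^-11.5 = 1.60 × 0.7620 = 1.219 d⁻¹.

k_a ≈ 1.22 d⁻¹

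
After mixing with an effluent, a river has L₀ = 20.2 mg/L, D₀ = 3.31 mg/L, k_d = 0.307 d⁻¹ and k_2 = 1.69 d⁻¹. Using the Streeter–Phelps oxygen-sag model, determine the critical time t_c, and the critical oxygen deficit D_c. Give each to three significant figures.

t_c ≈ 0.264 d; D_c ≈ 3.38 mg/L

At the critical point dD/dt = 0, so k_d L₀ e^(−k_d t) = k_2 D. Substituting D(t) from the Streeter–Phelps equation and solving for t gives
t_c = ln[(k_2/k_d)(1 − D₀(k_2−k_d)/(k_d L₀))] / (k_2−k_d).
Here k_2−k_d = 1.383 d⁻¹ and 1 − D₀(k_2−k_d)/(k_d L₀) = 1 − 3.31×1.383/(0.307×20.2) = 0.2618, so
t_c = ln(5.505 × 0.2618) / 1.383 = 0.3656 / 1.383 = 0.2643 d.
D_c = (k_d/k_2) L₀ e^(−k_d t_c) = (0.307/1.69) × 20.2 × e^(−0.307×0.2643) = 0.1817 × 20.2 × 0.9221 = 3.383 mg/L.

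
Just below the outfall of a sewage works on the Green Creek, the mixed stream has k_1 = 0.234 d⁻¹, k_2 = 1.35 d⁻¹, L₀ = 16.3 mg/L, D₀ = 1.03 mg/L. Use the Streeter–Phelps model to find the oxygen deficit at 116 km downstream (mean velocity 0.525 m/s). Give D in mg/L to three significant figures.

Travel time t = x/v = 116 km / (0.525 m/s) = 116000 m / 0.525 m/s = 221000 s = 2.557 d.
k_1 L₀/(k_2−k_1) = 0.234×16.3/(1.35−0.234) = 3.814/1.116 = 3.418 mg/L.
e^(−k_1 t) = e^(−0.234×2.557) = 0.5497; e^(−k_2 t) = e^(−1.35×2.557) = 0.03167.
D = 3.418 × (0.5497 − 0.03167) + 1.03 × 0.03167 = 1.770 + 0.03262 = 1.803 mg/L.

D ≈ 1.80 mg/L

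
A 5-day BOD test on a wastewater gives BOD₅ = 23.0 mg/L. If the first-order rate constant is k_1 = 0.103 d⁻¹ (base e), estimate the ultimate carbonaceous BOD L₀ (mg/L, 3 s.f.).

BOD₅ = L₀(1 − e^(−5k_1)) ⇒ L₀ = BOD₅ / (1 − e^(−5×0.103))
= 23.0 / (1 − 0.5975) = 23.0 / 0.4025 = 57.14 mg/L.

L₀ ≈ 57.1 mg/L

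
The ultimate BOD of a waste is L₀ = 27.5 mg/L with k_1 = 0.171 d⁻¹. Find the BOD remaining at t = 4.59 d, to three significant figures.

L_t = L₀ e^(−k_1 t) = 27.5 × e^(−0.171×4.59) = 27.5 × 0.4562 = 12.54 mg/L.

L ≈ 12.5 mg/L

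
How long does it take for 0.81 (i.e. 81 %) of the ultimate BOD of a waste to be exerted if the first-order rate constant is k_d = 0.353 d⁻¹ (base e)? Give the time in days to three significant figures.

t ≈ 4.70 d

y/L₀ = 1 − e^(−k_d t) = 0.81 ⇒ e^(−k_d t) = 0.190
t = −ln(0.190) / 0.353 = 1.661 / 0.353 = 4.705 d.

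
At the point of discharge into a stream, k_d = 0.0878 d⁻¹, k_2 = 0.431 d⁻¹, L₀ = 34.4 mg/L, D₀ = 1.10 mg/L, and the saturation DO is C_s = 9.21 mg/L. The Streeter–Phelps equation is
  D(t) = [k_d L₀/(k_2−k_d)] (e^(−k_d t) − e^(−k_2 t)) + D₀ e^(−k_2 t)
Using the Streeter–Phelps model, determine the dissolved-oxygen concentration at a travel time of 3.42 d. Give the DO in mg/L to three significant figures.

DO ≈ 4.46 mg/L

k_d L₀/(k_2−k_d) = 0.0878×34.4/(0.431−0.0878) = 3.020/0.3432 = 8.800 mg/L.
e^(−k_d t) = e^(−0.0878×3.420) = 0.7406; e^(−k_2 t) = e^(−0.431×3.420) = 0.2290.
D = 8.800 × (0.7406 − 0.2290) + 1.10 × 0.2290 = 4.502 + 0.2519 = 4.754 mg/L.
DO = C_s − D = 9.21 − 4.754 = 4.456 mg/L.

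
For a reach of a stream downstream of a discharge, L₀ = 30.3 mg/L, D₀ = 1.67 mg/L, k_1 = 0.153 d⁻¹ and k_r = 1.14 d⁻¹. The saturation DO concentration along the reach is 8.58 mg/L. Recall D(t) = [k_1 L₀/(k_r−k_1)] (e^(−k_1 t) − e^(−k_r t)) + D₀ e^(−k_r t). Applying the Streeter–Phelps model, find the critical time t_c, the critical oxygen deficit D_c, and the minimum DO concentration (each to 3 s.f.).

t_c ≈ 1.59 d; D_c ≈ 3.19 mg/L; min DO ≈ 5.39 mg/L

With k_r/k_1 = 7.451 and 1 − D₀(k_r−k_1)/(k_1 L₀) = 0.6445,
t_c = ln(7.451 × 0.6445) / (1.14 − 0.153) = ln(4.802) / 0.9870 = 1.569/0.9870 = 1.590 d.
L(t_c) = L₀ e^(−k_1 t_c) = 30.3 × 0.7841 = 23.76 mg/L, and at the critical point k_r D_c = k_1 L, so D_c = (0.153/1.14) × 23.76 = 3.189 mg/L.
Minimum DO = C_s − D_c = 8.58 − 3.189 = 5.391 mg/L.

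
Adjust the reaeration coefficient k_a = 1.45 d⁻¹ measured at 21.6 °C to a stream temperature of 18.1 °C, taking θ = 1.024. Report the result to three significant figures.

k_a(T₂) = k_a(T₁) · θ^(T₂−T₁) = 1.45 × 1.024^(18.1−21.6)
= 1.45 × 1.024^-3.50 = 1.45 × 0.9203 = 1.334 d⁻¹.

k_a ≈ 1.33 d⁻¹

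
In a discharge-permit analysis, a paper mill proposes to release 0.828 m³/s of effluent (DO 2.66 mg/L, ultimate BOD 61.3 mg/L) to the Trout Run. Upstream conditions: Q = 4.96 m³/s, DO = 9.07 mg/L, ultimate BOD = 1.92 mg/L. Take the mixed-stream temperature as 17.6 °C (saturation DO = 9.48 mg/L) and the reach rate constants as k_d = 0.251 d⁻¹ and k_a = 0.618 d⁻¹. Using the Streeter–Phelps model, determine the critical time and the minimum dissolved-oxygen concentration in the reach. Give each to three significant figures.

Mixed DO = (4.96×9.07 + 0.828×2.66)/(4.96+0.828) = 47.19/5.788 = 8.153 mg/L.
Mixed L₀ = (4.96×1.92 + 0.828×61.3)/(5.788) = 60.28/5.788 = 10.41 mg/L.
Initial deficit D₀ = C_s − DO₀ = 9.48 − 8.153 = 1.327 mg/L.
t_c = (1/0.3670) ln[(0.618/0.251)(1 − 1.327×0.3670/(0.251×10.41))] = 2.725 × ln(2.003) = 1.893 d.
D_c = (0.251/0.618) × 10.41 × e^(−0.251×1.893) = 0.4061 × 10.41 × 0.6217 = 2.630 mg/L.
Minimum DO = 9.48 − 2.630 = 6.850 mg/L.

t_c ≈ 1.89 d; minimum DO ≈ 6.85 mg/L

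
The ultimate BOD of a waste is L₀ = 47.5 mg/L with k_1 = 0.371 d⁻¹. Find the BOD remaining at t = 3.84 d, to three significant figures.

L_t = L₀ e^(−k_1 t) = 47.5 × e^(−0.371×3.84) = 47.5 × 0.2406 = 11.43 mg/L.

L ≈ 11.4 mg/L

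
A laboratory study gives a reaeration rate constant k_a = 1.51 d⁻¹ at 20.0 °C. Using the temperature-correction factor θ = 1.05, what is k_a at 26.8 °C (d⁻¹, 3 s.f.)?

k_a(T₂) = k_a(T₁) · θ^(T₂−T₁) = 1.51 × 1.05^(26.8−20.0)
= 1.51 × 1.05^6.80 = 1.51 × 1.393 = 2.104 d⁻¹.

k_a ≈ 2.10 d⁻¹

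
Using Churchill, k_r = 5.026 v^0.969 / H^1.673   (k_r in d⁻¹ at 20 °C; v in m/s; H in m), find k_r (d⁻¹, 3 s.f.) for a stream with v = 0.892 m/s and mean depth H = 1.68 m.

k_r ≈ 1.89 d⁻¹

k_r = 5.026 × 0.892^0.969 / 1.68^1.673 = 5.026 × 0.8952 / 2.382 = 1.889 d⁻¹.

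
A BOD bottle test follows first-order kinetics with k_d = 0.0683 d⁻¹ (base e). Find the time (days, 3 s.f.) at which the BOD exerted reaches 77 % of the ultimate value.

y/L₀ = 1 − e^(−k_d t) = 0.77 ⇒ e^(−k_d t) = 0.230
t = −ln(0.230) / 0.0683 = 1.470 / 0.0683 = 21.52 d.

t ≈ 21.5 d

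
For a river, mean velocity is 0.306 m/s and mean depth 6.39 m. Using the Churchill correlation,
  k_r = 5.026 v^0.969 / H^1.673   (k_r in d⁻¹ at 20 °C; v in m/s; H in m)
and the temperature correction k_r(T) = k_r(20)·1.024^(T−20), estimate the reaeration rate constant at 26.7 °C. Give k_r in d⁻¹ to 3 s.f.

k_r ≈ 0.0840 d⁻¹

k_r(20) = 5.026 × 0.306^0.969 / 6.39^1.673 = 5.026 × 0.3174 / 22.26 = 0.07166 d⁻¹.
k_r(26.7) = 0.07166 × 1.024^(26.7−20) = 0.07166 × 1.172 = 0.08400 d⁻¹.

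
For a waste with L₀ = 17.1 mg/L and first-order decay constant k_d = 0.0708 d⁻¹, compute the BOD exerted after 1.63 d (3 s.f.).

y ≈ 1.86 mg/L

y_t = L₀(1 − e^(−k_d t)) = 17.1 × (1 − e^(−0.0708×1.63))
= 17.1 × (1 − 0.8910) = 17.1 × 0.1090 = 1.864 mg/L.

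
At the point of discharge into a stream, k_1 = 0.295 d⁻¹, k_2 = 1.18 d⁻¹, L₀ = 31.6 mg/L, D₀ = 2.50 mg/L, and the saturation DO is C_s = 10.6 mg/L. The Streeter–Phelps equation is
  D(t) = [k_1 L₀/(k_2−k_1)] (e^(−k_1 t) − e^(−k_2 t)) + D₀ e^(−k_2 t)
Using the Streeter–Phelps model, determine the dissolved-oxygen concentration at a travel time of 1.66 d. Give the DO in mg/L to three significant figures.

DO ≈ 5.28 mg/L

k_1 L₀/(k_2−k_1) = 0.295×31.6/(1.18−0.295) = 9.322/0.8850 = 10.53 mg/L.
e^(−k_1 t) = e^(−0.295×1.660) = 0.6128; e^(−k_2 t) = e^(−1.18×1.660) = 0.1410.
D = 10.53 × (0.6128 − 0.1410) + 2.50 × 0.1410 = 4.969 + 0.3526 = 5.322 mg/L.
DO = C_s − D = 10.6 − 5.322 = 5.278 mg/L.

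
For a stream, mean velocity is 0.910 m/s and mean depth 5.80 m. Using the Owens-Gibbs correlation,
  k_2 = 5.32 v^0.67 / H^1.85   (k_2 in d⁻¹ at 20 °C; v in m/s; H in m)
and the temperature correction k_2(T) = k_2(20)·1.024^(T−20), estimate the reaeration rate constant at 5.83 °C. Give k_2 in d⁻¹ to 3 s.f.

k_2(20) = 5.32 × 0.910^0.67 / 5.80^1.85 = 5.32 × 0.9388 / 25.84 = 0.1933 d⁻¹.
k_2(5.83) = 0.1933 × 1.024^(5.83−20) = 0.1933 × 0.7146 = 0.1381 d⁻¹.

k_2 ≈ 0.138 d⁻¹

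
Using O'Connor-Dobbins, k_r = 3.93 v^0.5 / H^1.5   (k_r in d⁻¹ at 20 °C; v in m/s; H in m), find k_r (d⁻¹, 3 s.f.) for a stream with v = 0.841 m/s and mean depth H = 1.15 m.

k_r ≈ 2.92 d⁻¹

k_r = 3.93 × 0.841^0.5 / 1.15^1.5 = 3.93 × 0.9171 / 1.233 = 2.922 d⁻¹.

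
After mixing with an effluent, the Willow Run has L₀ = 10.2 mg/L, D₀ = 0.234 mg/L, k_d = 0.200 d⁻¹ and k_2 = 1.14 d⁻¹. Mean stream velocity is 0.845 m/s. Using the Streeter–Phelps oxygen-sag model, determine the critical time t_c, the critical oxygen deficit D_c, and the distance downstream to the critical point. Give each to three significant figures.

t_c = [1/(k_2−k_d)] ln[(k_2/k_d)(1 − D₀(k_2−k_d)/(k_d L₀))]
= [1/(1.14−0.200)] ln[(1.14/0.200)(1 − 0.234×0.9400/(0.200×10.2))]
= (1/0.9400) ln[5.700 × 0.8922] = 1.064 × ln(5.085) = 1.064 × 1.626 = 1.730 d.
L(t_c) = L₀ e^(−k_d t_c) = 10.2 × 0.7075 = 7.216 mg/L, and at the critical point k_2 D_c = k_d L, so D_c = (0.200/1.14) × 7.216 = 1.266 mg/L.
x_c = v t_c = 0.845 m/s × 1.730 d × 86400 s/d = 126300 m ≈ 126 km.

t_c ≈ 1.73 d; D_c ≈ 1.27 mg/L; x_c ≈ 126 km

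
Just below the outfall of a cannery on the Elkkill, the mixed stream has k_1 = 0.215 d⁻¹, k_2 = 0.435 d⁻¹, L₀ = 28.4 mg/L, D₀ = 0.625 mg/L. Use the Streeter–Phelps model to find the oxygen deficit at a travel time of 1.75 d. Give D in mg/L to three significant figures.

D ≈ 6.38 mg/L

k_1 L₀/(k_2−k_1) = 0.215×28.4/(0.435−0.215) = 6.106/0.2200 = 27.75 mg/L.
e^(−k_1 t) = e^(−0.215×1.750) = 0.6864; e^(−k_2 t) = e^(−0.435×1.750) = 0.4671.
D = 27.75 × (0.6864 − 0.4671) + 0.625 × 0.4671 = 6.088 + 0.2919 = 6.380 mg/L.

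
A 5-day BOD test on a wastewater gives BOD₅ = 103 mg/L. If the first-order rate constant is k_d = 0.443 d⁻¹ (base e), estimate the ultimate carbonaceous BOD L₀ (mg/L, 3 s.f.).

L₀ ≈ 116 mg/L

BOD₅ = L₀(1 − e^(−5k_d)) ⇒ L₀ = BOD₅ / (1 − e^(−5×0.443))
= 103 / (1 − 0.1092) = 103 / 0.8908 = 115.6 mg/L.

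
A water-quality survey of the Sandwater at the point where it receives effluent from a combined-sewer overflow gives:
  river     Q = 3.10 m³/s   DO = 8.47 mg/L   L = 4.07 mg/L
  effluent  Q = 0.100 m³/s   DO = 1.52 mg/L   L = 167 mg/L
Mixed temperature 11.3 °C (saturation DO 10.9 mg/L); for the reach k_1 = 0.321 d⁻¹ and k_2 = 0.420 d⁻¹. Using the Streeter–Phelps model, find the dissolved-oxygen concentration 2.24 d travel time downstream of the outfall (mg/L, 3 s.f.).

DO ≈ 6.99 mg/L

Mixed DO = (3.10×8.47 + 0.100×1.52)/(3.10+0.100) = 26.41/3.200 = 8.253 mg/L.
Mixed L₀ = (3.10×4.07 + 0.100×167)/(3.200) = 29.32/3.200 = 9.162 mg/L.
Initial deficit D₀ = C_s − DO₀ = 10.9 − 8.253 = 2.647 mg/L.
D(2.24) = [0.321×9.162/(0.420−0.321)](e^(−0.321×2.24) − e^(−0.420×2.24)) + 2.647 e^(−0.420×2.24)
= 29.71 × (0.4872 − 0.3903) + 2.647 × 0.3903 = 3.912 mg/L.
DO = 10.9 − 3.912 = 6.988 mg/L.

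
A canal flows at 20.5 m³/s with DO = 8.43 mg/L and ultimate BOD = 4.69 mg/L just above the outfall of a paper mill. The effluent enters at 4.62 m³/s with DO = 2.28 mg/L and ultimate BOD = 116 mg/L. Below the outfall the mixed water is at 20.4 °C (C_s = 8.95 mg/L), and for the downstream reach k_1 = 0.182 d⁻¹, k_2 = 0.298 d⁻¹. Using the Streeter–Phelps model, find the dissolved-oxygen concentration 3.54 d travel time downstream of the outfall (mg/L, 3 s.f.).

Mixed DO = (20.5×8.43 + 4.62×2.28)/(20.5+4.62) = 183.3/25.12 = 7.299 mg/L.
Mixed L₀ = (20.5×4.69 + 4.62×116)/(25.12) = 632.1/25.12 = 25.16 mg/L.
Initial deficit D₀ = C_s − DO₀ = 8.95 − 7.299 = 1.651 mg/L.
D(3.54) = [0.182×25.16/(0.298−0.182)](e^(−0.182×3.54) − e^(−0.298×3.54)) + 1.651 e^(−0.298×3.54)
= 39.48 × (0.5250 − 0.3482) + 1.651 × 0.3482 = 7.555 mg/L.
DO = 8.95 − 7.555 = 1.395 mg/L.

DO ≈ 1.39 mg/L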